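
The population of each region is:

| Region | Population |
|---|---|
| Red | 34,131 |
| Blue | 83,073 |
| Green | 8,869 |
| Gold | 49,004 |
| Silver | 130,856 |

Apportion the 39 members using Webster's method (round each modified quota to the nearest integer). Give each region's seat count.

Red=4; Blue=11; Green=1; Gold=6; Silver=17

Standard divisor 305933/39 ≈ 7844.436; standard quotas: Red 4.351, Blue 10.590, Green 1.131, Gold 6.247, Silver 16.681.
Rounding to the nearest integer gives Red 4, Blue 11, Green 1, Gold 6, Silver 17 — total 39, matching the house size, so no adjustment is needed.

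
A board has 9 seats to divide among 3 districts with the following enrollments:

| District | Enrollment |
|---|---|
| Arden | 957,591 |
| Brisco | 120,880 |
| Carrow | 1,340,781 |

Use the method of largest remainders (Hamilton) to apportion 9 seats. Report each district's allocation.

Arden 4, Brisco 0, Carrow 5

Standard divisor: 2419252 ÷ 9 ≈ 268805.778.
Standard quotas: Arden 3.5624, Brisco 0.4497, Carrow 4.9879.
Lower quotas: Arden 3, Brisco 0, Carrow 4 (sum 7, leaving 2 seats).
Remainders in descending order: Carrow 0.9879, Arden 0.5624, Brisco 0.4497.
The surplus seats go to Carrow, Arden.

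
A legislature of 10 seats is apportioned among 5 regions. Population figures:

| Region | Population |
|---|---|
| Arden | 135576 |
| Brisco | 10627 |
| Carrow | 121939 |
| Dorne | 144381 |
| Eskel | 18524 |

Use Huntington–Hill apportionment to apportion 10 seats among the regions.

With divisor 52565: modified quotas Arden 2.579, Brisco 0.202, Carrow 2.320, Dorne 2.747, Eskel 0.352.
Geometric-mean thresholds: Arden √(2·3)=2.449, Brisco (min 1), Carrow √(2·3)=2.449, Dorne √(2·3)=2.449, Eskel (min 1).
Each quota rounded against its threshold gives Arden 3, Brisco 1, Carrow 2, Dorne 3, Eskel 1 (total 10).

Arden=3; Brisco=1; Carrow=2; Dorne=3; Eskel=1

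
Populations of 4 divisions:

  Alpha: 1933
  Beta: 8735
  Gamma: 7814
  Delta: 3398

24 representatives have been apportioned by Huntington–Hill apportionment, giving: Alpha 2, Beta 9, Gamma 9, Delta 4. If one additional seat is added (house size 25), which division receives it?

Priority for the next seat is population ÷ (√(s·(s+1))).
Priorities: Alpha 789.144, Beta 920.750, Gamma 823.668, Delta 759.816.
Highest priority: Beta.

Beta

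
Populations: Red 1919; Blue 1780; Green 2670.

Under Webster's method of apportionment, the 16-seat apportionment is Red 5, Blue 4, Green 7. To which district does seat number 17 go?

Priority for the next seat is population ÷ (current seats + 0.5).
Priorities: Red 348.909, Blue 395.556, Green 356.000.
Highest priority: Blue.

Blue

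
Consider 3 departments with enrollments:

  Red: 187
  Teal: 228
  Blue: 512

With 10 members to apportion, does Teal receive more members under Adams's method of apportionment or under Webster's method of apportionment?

Adams

Adams: Red 2, Teal 3, Blue 5.
Webster: Red 2, Teal 2, Blue 6.
Teal gets 3 under Adams and 2 under Webster.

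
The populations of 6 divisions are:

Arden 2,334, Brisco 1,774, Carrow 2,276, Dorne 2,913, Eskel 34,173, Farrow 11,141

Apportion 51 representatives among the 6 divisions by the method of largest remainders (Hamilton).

Arden 2, Brisco 2, Carrow 2, Dorne 3, Eskel 32, Farrow 10

The standard divisor is 54611/51 ≈ 1070.804.
Standard quotas: Arden 2.1797, Brisco 1.6567, Carrow 2.1255, Dorne 2.7204, Eskel 31.9134, Farrow 10.4043.
Lower quotas: Arden 2, Brisco 1, Carrow 2, Dorne 2, Eskel 31, Farrow 10 (sum 48, leaving 3 seats).
Remainders in descending order: Eskel 0.9134, Dorne 0.7204, Brisco 0.6567, Farrow 0.4043, Arden 0.1797, Carrow 0.1255.
Largest remainders: Eskel, Dorne, Brisco receive the extra seats.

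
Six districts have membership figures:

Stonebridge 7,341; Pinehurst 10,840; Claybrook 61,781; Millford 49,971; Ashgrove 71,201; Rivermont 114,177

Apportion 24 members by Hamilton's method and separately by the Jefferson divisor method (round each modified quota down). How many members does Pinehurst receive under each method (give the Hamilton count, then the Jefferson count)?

Hamilton: Stonebridge 0, Pinehurst 1, Claybrook 5, Millford 4, Ashgrove 5, Rivermont 9.
Jefferson: Stonebridge 0, Pinehurst 0, Claybrook 5, Millford 4, Ashgrove 6, Rivermont 9.
Pinehurst gets 1 under Hamilton and 0 under Jefferson.

1 and 0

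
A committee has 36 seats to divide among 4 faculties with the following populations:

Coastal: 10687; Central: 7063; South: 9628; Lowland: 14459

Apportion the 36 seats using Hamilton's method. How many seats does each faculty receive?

Coastal 9, Central 6, South 8, Lowland 13

Standard divisor: 41837 ÷ 36 ≈ 1162.139.
Standard quotas: Coastal 9.1960, Central 6.0776, South 8.2847, Lowland 12.4417.
Lower quotas: Coastal 9, Central 6, South 8, Lowland 12 (sum 35, leaving 1 seat).
Remainders in descending order: Lowland 0.4417, South 0.2847, Coastal 0.1960, Central 0.0776.
The surplus seat goes to Lowland.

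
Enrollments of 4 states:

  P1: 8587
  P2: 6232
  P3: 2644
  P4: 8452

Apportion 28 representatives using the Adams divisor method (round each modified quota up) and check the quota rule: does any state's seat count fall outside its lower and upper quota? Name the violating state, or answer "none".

Standard quotas: P1 9.278, P2 6.733, P3 2.857, P4 9.132.
Adams allocation: P1 9, P2 7, P3 3, P4 9.
Every allocation lies between the lower and upper quota.

none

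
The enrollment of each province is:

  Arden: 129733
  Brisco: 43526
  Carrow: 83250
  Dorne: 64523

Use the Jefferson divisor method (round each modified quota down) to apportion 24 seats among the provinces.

Standard divisor 321032/24 ≈ 13376.333; standard quotas: Arden 9.699, Brisco 3.254, Carrow 6.224, Dorne 4.824.
Rounding down gives 9, 3, 6, 4 = 22 seats, so the divisor must be adjusted.
With modified divisor 12400: modified quotas Arden 10.462, Brisco 3.510, Carrow 6.714, Dorne 5.203.
Rounding down: Arden 10, Brisco 3, Carrow 6, Dorne 5 (total 24).

Arden 10, Brisco 3, Carrow 6, Dorne 5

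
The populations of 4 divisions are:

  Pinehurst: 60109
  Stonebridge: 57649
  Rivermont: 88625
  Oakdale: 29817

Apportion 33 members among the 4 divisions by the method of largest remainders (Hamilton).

Pinehurst 9, Stonebridge 8, Rivermont 12, Oakdale 4

Total 236200; standard divisor 236200/33 ≈ 7157.576.
Standard quotas: Pinehurst 8.3980, Stonebridge 8.0543, Rivermont 12.3820, Oakdale 4.1658.
Lower quotas: Pinehurst 8, Stonebridge 8, Rivermont 12, Oakdale 4 (sum 32, leaving 1 seat).
Remainders in descending order: Pinehurst 0.3980, Rivermont 0.3820, Oakdale 0.1658, Stonebridge 0.0543.
Largest remainder: Pinehurst receives the extra seat.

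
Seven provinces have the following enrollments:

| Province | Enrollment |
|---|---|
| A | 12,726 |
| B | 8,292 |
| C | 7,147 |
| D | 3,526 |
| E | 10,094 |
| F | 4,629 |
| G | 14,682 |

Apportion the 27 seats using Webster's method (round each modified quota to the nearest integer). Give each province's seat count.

A 6, B 4, C 3, D 2, E 4, F 2, G 6

Standard divisor 61096/27 ≈ 2262.815; standard quotas: A 5.624, B 3.664, C 3.158, D 1.558, E 4.461, F 2.046, G 6.488.
Rounding to the nearest integer gives A 6, B 4, C 3, D 2, E 4, F 2, G 6 — total 27, matching the house size, so no adjustment is needed.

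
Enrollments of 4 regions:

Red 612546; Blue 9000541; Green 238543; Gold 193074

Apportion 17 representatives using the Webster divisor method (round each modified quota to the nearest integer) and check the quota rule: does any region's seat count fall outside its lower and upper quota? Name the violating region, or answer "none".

Standard quotas: Red 1.037, Blue 15.233, Green 0.404, Gold 0.327.
Webster allocation: Red 1, Blue 16, Green 0, Gold 0.
Every allocation lies between the lower and upper quota.

none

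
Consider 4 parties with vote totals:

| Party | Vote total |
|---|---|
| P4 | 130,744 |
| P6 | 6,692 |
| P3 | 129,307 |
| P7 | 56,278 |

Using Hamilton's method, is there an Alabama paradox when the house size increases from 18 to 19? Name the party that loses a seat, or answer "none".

At 18 seats: P4 7, P6 1, P3 7, P7 3.
At 19 seats: P4 8, P6 0, P3 8, P7 3.
P6 drops from 1 to 0.

P6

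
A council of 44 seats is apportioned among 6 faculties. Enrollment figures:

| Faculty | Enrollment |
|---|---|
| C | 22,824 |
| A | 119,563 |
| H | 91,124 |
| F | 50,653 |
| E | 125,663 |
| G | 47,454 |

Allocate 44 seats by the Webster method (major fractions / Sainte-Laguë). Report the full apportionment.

C=2; A=11; H=9; F=5; E=12; G=5

Standard divisor 457281/44 ≈ 10392.75; standard quotas: C 2.196, A 11.504, H 8.768, F 4.874, E 12.091, G 4.566.
Rounding to the nearest integer gives 2, 12, 9, 5, 12, 5 = 45 seats, so the divisor must be adjusted.
With modified divisor 10470: modified quotas C 2.180, A 11.420, H 8.703, F 4.838, E 12.002, G 4.532.
Rounding to the nearest integer: C 2, A 11, H 9, F 5, E 12, G 5 (total 44).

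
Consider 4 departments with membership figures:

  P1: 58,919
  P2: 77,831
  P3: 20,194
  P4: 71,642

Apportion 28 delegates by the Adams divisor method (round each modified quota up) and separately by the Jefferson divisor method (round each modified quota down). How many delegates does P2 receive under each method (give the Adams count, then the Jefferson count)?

9 and 10

Adams: P1 7, P2 9, P3 3, P4 9.
Jefferson: P1 7, P2 10, P3 2, P4 9.
P2 gets 9 under Adams and 10 under Jefferson.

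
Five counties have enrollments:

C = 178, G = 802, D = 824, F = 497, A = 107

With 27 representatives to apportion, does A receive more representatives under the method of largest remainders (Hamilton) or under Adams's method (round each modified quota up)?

Adams

Hamilton: C 2, G 9, D 9, F 6, A 1.
Adams: C 2, G 9, D 9, F 5, A 2.
A gets 1 under Hamilton and 2 under Adams.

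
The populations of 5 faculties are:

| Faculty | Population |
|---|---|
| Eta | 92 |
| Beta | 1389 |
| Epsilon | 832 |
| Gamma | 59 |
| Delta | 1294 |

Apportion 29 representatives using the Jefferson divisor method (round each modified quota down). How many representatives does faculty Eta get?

0

Standard divisor 3666/29 ≈ 126.414; standard quotas: Eta 0.728, Beta 10.988, Epsilon 6.582, Gamma 0.467, Delta 10.236.
Rounding down gives 0, 10, 6, 0, 10 = 26 seats, so the divisor must be adjusted.
With modified divisor 117: modified quotas Eta 0.786, Beta 11.872, Epsilon 7.111, Gamma 0.504, Delta 11.060.
Rounding down: Eta 0, Beta 11, Epsilon 7, Gamma 0, Delta 11 (total 29).
Eta receives 0.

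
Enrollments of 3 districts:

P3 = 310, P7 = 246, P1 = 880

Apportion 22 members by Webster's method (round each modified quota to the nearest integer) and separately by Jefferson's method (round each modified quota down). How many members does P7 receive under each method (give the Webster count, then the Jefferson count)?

4 and 3

Webster: P3 5, P7 4, P1 13.
Jefferson: P3 5, P7 3, P1 14.
P7 gets 4 under Webster and 3 under Jefferson.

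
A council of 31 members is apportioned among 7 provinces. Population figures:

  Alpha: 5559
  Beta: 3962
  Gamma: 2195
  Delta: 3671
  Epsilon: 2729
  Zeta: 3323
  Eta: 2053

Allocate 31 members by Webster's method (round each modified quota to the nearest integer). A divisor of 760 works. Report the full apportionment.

With modified divisor 760: modified quotas Alpha 7.314, Beta 5.213, Gamma 2.888, Delta 4.830, Epsilon 3.591, Zeta 4.372, Eta 2.701.
Rounding to the nearest integer: Alpha 7, Beta 5, Gamma 3, Delta 5, Epsilon 4, Zeta 4, Eta 3 (total 31).

Alpha=7, Beta=5, Gamma=3, Delta=5, Epsilon=4, Zeta=4, Eta=3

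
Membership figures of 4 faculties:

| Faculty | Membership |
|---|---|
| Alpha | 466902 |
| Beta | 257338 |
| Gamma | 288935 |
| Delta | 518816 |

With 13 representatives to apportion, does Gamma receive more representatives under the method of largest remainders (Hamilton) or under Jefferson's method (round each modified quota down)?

Hamilton

Hamilton: Alpha 4, Beta 2, Gamma 3, Delta 4.
Jefferson: Alpha 4, Beta 2, Gamma 2, Delta 5.
Gamma gets 3 under Hamilton and 2 under Jefferson.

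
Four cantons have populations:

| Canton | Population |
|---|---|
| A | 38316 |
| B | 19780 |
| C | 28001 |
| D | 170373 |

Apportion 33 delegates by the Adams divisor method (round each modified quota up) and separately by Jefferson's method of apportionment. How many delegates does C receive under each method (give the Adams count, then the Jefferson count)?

4 and 3

Adams: A 5, B 3, C 4, D 21.
Jefferson: A 5, B 2, C 3, D 23.
C gets 4 under Adams and 3 under Jefferson.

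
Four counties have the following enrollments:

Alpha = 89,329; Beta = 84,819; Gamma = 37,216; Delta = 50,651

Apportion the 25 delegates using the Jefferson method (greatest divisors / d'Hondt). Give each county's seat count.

Standard divisor 262015/25 ≈ 10480.6; standard quotas: Alpha 8.523, Beta 8.093, Gamma 3.551, Delta 4.833.
Rounding down gives 8, 8, 3, 4 = 23 seats, so the divisor must be adjusted.
With modified divisor 9700: modified quotas Alpha 9.209, Beta 8.744, Gamma 3.837, Delta 5.222.
Rounding down: Alpha 9, Beta 8, Gamma 3, Delta 5 (total 25).

Alpha: 9, Beta: 8, Gamma: 3, Delta: 5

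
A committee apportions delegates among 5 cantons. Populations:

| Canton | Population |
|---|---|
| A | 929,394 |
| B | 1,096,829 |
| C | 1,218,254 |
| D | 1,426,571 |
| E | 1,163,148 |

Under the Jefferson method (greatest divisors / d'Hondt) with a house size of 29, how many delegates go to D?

7

Standard divisor 5834196/29 ≈ 201179.172; standard quotas: A 4.620, B 5.452, C 6.056, D 7.091, E 5.782.
Rounding down gives 4, 5, 6, 7, 5 = 27 seats, so the divisor must be adjusted.
With modified divisor 184300: modified quotas A 5.043, B 5.951, C 6.610, D 7.740, E 6.311.
Rounding down: A 5, B 5, C 6, D 7, E 6 (total 29).
D receives 7.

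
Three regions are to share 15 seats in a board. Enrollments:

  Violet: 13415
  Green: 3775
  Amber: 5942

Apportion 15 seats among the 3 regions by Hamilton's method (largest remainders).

Violet=9, Green=2, Amber=4

The standard divisor is 23132/15 ≈ 1542.133.
Standard quotas: Violet 8.6990, Green 2.4479, Amber 3.8531.
Lower quotas: Violet 8, Green 2, Amber 3 (sum 13, leaving 2 seats).
Remainders in descending order: Amber 0.8531, Violet 0.6990, Green 0.4479.
Largest remainders: Amber, Violet receive the extra seats.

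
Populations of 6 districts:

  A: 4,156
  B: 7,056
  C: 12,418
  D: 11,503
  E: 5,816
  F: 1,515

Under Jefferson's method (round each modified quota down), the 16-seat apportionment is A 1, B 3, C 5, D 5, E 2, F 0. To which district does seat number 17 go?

A

Priority for the next seat is population ÷ (current seats + 1).
Priorities: A 2078.000, B 1764.000, C 2069.667, D 1917.167, E 1938.667, F 1515.000.
Highest priority: A.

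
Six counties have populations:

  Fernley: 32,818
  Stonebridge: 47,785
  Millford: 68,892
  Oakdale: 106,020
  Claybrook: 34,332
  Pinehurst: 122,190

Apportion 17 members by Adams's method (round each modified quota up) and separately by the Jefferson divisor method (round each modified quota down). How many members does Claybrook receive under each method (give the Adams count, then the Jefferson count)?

2 and 1

Adams: Fernley 2, Stonebridge 2, Millford 3, Oakdale 4, Claybrook 2, Pinehurst 4.
Jefferson: Fernley 1, Stonebridge 2, Millford 3, Oakdale 5, Claybrook 1, Pinehurst 5.
Claybrook gets 2 under Adams and 1 under Jefferson.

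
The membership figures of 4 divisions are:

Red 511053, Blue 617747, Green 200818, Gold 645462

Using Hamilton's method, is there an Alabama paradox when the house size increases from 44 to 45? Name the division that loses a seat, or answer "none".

Green

At 44 seats: Red 11, Blue 14, Green 5, Gold 14.
At 45 seats: Red 12, Blue 14, Green 4, Gold 15.
Green drops from 5 to 4.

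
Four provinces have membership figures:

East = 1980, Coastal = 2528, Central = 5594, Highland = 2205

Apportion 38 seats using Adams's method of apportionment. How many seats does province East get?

Standard divisor 12307/38 ≈ 323.868; standard quotas: East 6.114, Coastal 7.806, Central 17.272, Highland 6.808.
Rounding up gives 7, 8, 18, 7 = 40 seats, so the divisor must be adjusted.
With modified divisor 340: modified quotas East 5.824, Coastal 7.435, Central 16.453, Highland 6.485.
Rounding up: East 6, Coastal 8, Central 17, Highland 7 (total 38).
East receives 6.

6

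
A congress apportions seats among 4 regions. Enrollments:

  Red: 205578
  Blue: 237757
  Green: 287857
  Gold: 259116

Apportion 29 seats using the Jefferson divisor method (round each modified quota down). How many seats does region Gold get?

8

Standard divisor 990308/29 ≈ 34148.552; standard quotas: Red 6.020, Blue 6.962, Green 8.430, Gold 7.588.
Rounding down gives 6, 6, 8, 7 = 27 seats, so the divisor must be adjusted.
With modified divisor 32200: modified quotas Red 6.384, Blue 7.384, Green 8.940, Gold 8.047.
Rounding down: Red 6, Blue 7, Green 8, Gold 8 (total 29).
Gold receives 8.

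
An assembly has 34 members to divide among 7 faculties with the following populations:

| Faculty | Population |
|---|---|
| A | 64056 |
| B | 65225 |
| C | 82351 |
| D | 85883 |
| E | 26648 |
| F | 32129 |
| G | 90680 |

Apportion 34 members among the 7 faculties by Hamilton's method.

Total 446972; standard divisor 446972/34 ≈ 13146.235.
Standard quotas: A 4.8726, B 4.9615, C 6.2642, D 6.5329, E 2.0270, F 2.4440, G 6.8978.
Lower quotas: A 4, B 4, C 6, D 6, E 2, F 2, G 6 (sum 30, leaving 4 seats).
Remainders in descending order: B 0.9615, G 0.8978, A 0.8726, D 0.5329, F 0.4440, C 0.2642, E 0.0270.
The surplus seats go to B, G, A, D.

A=5, B=5, C=6, D=7, E=2, F=2, G=7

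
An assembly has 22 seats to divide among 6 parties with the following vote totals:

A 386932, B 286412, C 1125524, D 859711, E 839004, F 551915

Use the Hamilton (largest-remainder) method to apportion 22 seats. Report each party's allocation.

A 2; B 1; C 6; D 5; E 5; F 3

Standard divisor: 4049498 ÷ 22 ≈ 184068.091.
Standard quotas: A 2.1021, B 1.5560, C 6.1147, D 4.6706, E 4.5581, F 2.9984.
Lower quotas: A 2, B 1, C 6, D 4, E 4, F 2 (sum 19, leaving 3 seats).
Remainders in descending order: F 0.9984, D 0.6706, E 0.5581, B 0.5560, C 0.1147, A 0.1021.
The surplus seats go to F, D, E.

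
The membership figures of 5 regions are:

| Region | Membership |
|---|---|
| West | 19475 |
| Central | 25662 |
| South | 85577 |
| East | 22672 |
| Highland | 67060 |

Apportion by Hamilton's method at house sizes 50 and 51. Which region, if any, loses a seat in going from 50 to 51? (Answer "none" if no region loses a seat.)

At 50 seats: West 5, Central 6, South 19, East 5, Highland 15.
At 51 seats: West 4, Central 6, South 20, East 5, Highland 16.
West drops from 5 to 4.

West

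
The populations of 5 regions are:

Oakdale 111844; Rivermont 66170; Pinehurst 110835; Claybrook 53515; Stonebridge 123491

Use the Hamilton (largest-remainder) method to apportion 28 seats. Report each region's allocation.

Standard divisor: 465855 ÷ 28 ≈ 16637.679.
Standard quotas: Oakdale 6.7223, Rivermont 3.9771, Pinehurst 6.6617, Claybrook 3.2165, Stonebridge 7.4224.
Lower quotas: Oakdale 6, Rivermont 3, Pinehurst 6, Claybrook 3, Stonebridge 7 (sum 25, leaving 3 seats).
Remainders in descending order: Rivermont 0.9771, Oakdale 0.7223, Pinehurst 0.6617, Stonebridge 0.4224, Claybrook 0.2165.
Largest remainders: Rivermont, Oakdale, Pinehurst receive the extra seats.

Oakdale 7, Rivermont 4, Pinehurst 7, Claybrook 3, Stonebridge 7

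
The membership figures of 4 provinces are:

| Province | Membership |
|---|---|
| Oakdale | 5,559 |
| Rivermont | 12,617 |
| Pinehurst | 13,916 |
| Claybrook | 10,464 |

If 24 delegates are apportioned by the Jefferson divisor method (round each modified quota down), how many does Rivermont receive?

Standard divisor 42556/24 ≈ 1773.167; standard quotas: Oakdale 3.135, Rivermont 7.116, Pinehurst 7.848, Claybrook 5.901.
Rounding down gives 3, 7, 7, 5 = 22 seats, so the divisor must be adjusted.
With modified divisor 1700: modified quotas Oakdale 3.270, Rivermont 7.422, Pinehurst 8.186, Claybrook 6.155.
Rounding down: Oakdale 3, Rivermont 7, Pinehurst 8, Claybrook 6 (total 24).
Rivermont receives 7.

7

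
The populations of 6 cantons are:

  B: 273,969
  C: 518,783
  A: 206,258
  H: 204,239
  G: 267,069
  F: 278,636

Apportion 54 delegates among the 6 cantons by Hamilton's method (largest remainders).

The standard divisor is 1748954/54 ≈ 32388.037.
Standard quotas: B 8.4590, C 16.0177, A 6.3683, H 6.3060, G 8.2459, F 8.6031.
Lower quotas: B 8, C 16, A 6, H 6, G 8, F 8 (sum 52, leaving 2 seats).
Remainders in descending order: F 0.6031, B 0.4590, A 0.3683, H 0.3060, G 0.2459, C 0.0177.
Largest remainders: F, B receive the extra seats.

B: 9, C: 16, A: 6, H: 6, G: 8, F: 9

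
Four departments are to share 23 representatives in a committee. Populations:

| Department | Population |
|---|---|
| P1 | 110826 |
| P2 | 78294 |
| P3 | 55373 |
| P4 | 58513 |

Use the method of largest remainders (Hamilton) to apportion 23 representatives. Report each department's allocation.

P1 8, P2 6, P3 4, P4 5

Total 303006; standard divisor 303006/23 ≈ 13174.174.
Standard quotas: P1 8.4124, P2 5.9430, P3 4.2031, P4 4.4415.
Lower quotas: P1 8, P2 5, P3 4, P4 4 (sum 21, leaving 2 seats).
Remainders in descending order: P2 0.9430, P4 0.4415, P1 0.4124, P3 0.2031.
Largest remainders: P2, P4 receive the extra seats.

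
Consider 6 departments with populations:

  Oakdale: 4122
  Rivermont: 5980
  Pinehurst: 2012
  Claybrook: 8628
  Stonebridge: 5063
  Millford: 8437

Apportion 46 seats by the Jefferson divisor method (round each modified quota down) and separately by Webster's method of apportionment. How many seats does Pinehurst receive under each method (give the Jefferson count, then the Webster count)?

Jefferson: Oakdale 5, Rivermont 8, Pinehurst 2, Claybrook 12, Stonebridge 7, Millford 12.
Webster: Oakdale 5, Rivermont 8, Pinehurst 3, Claybrook 12, Stonebridge 7, Millford 11.
Pinehurst gets 2 under Jefferson and 3 under Webster.

2 and 3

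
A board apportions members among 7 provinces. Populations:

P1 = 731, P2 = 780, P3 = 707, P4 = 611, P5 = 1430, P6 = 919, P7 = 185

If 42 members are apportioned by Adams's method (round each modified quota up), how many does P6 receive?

7

Standard divisor 5363/42 ≈ 127.69; standard quotas: P1 5.725, P2 6.109, P3 5.537, P4 4.785, P5 11.199, P6 7.197, P7 1.449.
Rounding up gives 6, 7, 6, 5, 12, 8, 2 = 46 seats, so the divisor must be adjusted.
With modified divisor 142: modified quotas P1 5.148, P2 5.493, P3 4.979, P4 4.303, P5 10.070, P6 6.472, P7 1.303.
Rounding up: P1 6, P2 6, P3 5, P4 5, P5 11, P6 7, P7 2 (total 42).
P6 receives 7.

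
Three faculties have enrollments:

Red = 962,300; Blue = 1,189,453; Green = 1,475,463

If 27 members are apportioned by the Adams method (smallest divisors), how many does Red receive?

7

Standard divisor 3627216/27 ≈ 134341.333; standard quotas: Red 7.163, Blue 8.854, Green 10.983.
Rounding up gives 8, 9, 11 = 28 seats, so the divisor must be adjusted.
With modified divisor 142500: modified quotas Red 6.753, Blue 8.347, Green 10.354.
Rounding up: Red 7, Blue 9, Green 11 (total 27).
Red receives 7.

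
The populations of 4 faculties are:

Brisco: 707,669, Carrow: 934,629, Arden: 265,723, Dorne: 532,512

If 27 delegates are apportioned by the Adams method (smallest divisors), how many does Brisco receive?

Standard divisor 2440533/27 ≈ 90390.111; standard quotas: Brisco 7.829, Carrow 10.340, Arden 2.940, Dorne 5.891.
Rounding up gives 8, 11, 3, 6 = 28 seats, so the divisor must be adjusted.
With modified divisor 97300: modified quotas Brisco 7.273, Carrow 9.606, Arden 2.731, Dorne 5.473.
Rounding up: Brisco 8, Carrow 10, Arden 3, Dorne 6 (total 27).
Brisco receives 8.

8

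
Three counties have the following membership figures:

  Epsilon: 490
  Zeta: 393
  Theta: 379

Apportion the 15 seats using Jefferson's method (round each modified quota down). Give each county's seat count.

Epsilon 6, Zeta 5, Theta 4

Standard divisor 1262/15 ≈ 84.133; standard quotas: Epsilon 5.824, Zeta 4.671, Theta 4.505.
Rounding down gives 5, 4, 4 = 13 seats, so the divisor must be adjusted.
With modified divisor 77: modified quotas Epsilon 6.364, Zeta 5.104, Theta 4.922.
Rounding down: Epsilon 6, Zeta 5, Theta 4 (total 15).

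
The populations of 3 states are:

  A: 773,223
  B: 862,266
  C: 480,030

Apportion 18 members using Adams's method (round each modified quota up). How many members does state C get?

Standard divisor 2115519/18 ≈ 117528.833; standard quotas: A 6.579, B 7.337, C 4.084.
Rounding up gives 7, 8, 5 = 20 seats, so the divisor must be adjusted.
With modified divisor 126000: modified quotas A 6.137, B 6.843, C 3.810.
Rounding up: A 7, B 7, C 4 (total 18).
C receives 4.

4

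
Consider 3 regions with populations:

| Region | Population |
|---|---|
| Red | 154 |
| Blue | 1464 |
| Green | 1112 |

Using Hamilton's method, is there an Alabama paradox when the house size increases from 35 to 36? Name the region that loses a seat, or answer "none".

At 35 seats: Red 2, Blue 19, Green 14.
At 36 seats: Red 2, Blue 19, Green 15.
No region's allocation decreased.

none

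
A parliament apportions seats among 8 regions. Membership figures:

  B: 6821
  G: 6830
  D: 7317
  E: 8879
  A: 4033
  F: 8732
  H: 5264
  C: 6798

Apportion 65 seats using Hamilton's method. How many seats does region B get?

The standard divisor is 54674/65 ≈ 841.138.
Standard quotas: B 8.1092, G 8.1199, D 8.6989, E 10.5559, A 4.7947, F 10.3812, H 6.2582, C 8.0819.
Lower quotas: B 8, G 8, D 8, E 10, A 4, F 10, H 6, C 8 (sum 62, leaving 3 seats).
Remainders in descending order: A 0.7947, D 0.6989, E 0.5559, F 0.3812, H 0.2582, G 0.1199, B 0.1092, C 0.0819.
Largest remainders: A, D, E receive the extra seats.
B receives 8.

8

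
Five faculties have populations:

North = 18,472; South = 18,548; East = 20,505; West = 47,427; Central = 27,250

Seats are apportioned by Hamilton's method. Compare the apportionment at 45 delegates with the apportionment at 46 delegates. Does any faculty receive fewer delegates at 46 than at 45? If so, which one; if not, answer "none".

South

At 45 seats: North 6, South 7, East 7, West 16, Central 9.
At 46 seats: North 6, South 6, East 7, West 17, Central 10.
South drops from 7 to 6.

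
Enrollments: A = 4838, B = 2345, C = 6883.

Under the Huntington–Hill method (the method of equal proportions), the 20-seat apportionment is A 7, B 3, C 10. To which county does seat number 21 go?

B

Priority for the next seat is population ÷ (√(s·(s+1))).
Priorities: A 646.505, B 676.943, C 656.268.
Highest priority: B.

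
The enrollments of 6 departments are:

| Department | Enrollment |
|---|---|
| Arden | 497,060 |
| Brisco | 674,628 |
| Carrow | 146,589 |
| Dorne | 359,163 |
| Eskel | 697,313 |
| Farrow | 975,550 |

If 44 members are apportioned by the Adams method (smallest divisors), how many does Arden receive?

7

Standard divisor 3350303/44 ≈ 76143.25; standard quotas: Arden 6.528, Brisco 8.860, Carrow 1.925, Dorne 4.717, Eskel 9.158, Farrow 12.812.
Rounding up gives 7, 9, 2, 5, 10, 13 = 46 seats, so the divisor must be adjusted.
With modified divisor 82100: modified quotas Arden 6.054, Brisco 8.217, Carrow 1.785, Dorne 4.375, Eskel 8.493, Farrow 11.882.
Rounding up: Arden 7, Brisco 9, Carrow 2, Dorne 5, Eskel 9, Farrow 12 (total 44).
Arden receives 7.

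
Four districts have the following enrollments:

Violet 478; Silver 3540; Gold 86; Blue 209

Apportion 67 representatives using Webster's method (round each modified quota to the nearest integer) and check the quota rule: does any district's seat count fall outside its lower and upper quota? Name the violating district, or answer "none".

Standard quotas: Violet 7.425, Silver 54.992, Gold 1.336, Blue 3.247.
Webster allocation: Violet 7, Silver 56, Gold 1, Blue 3.
Silver has quota 54.992 (lower 54, upper 55) but receives 56 — outside the quota interval.

Silver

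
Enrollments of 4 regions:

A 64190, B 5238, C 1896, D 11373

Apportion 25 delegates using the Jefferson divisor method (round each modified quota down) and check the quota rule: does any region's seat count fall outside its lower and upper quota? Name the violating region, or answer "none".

Standard quotas: A 19.405, B 1.583, C 0.573, D 3.438.
Jefferson allocation: A 21, B 1, C 0, D 3.
A has quota 19.405 (lower 19, upper 20) but receives 21 — outside the quota interval.

A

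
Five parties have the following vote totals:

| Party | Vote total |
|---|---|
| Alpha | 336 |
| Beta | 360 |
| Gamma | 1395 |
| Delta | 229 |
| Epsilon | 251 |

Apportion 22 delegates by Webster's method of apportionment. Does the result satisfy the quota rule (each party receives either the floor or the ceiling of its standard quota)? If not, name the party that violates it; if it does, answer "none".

none

Standard quotas: Alpha 2.875, Beta 3.081, Gamma 11.937, Delta 1.960, Epsilon 2.148.
Webster allocation: Alpha 3, Beta 3, Gamma 12, Delta 2, Epsilon 2.
Every allocation lies between the lower and upper quota.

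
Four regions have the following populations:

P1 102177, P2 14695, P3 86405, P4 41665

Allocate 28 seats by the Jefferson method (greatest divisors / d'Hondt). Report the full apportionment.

P1: 12, P2: 1, P3: 10, P4: 5

Standard divisor 244942/28 ≈ 8747.929; standard quotas: P1 11.680, P2 1.680, P3 9.877, P4 4.763.
Rounding down gives 11, 1, 9, 4 = 25 seats, so the divisor must be adjusted.
With modified divisor 8100: modified quotas P1 12.614, P2 1.814, P3 10.667, P4 5.144.
Rounding down: P1 12, P2 1, P3 10, P4 5 (total 28).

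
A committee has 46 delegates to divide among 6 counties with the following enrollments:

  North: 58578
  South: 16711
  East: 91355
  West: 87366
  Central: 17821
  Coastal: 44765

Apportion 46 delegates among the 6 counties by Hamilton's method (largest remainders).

North=9; South=2; East=13; West=13; Central=3; Coastal=6

Standard divisor: 316596 ÷ 46 ≈ 6882.522.
Standard quotas: North 8.5111, South 2.4280, East 13.2735, West 12.6939, Central 2.5893, Coastal 6.5042.
Lower quotas: North 8, South 2, East 13, West 12, Central 2, Coastal 6 (sum 43, leaving 3 seats).
Remainders in descending order: West 0.6939, Central 0.5893, North 0.5111, Coastal 0.5042, South 0.4280, East 0.2735.
The surplus seats go to West, Central, North.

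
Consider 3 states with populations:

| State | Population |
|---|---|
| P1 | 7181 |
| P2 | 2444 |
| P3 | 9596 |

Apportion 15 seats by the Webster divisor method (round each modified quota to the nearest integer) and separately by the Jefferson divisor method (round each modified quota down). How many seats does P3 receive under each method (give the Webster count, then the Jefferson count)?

Webster: P1 6, P2 2, P3 7.
Jefferson: P1 5, P2 2, P3 8.
P3 gets 7 under Webster and 8 under Jefferson.

7 and 8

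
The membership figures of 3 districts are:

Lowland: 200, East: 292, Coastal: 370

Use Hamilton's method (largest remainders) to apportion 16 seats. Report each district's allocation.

Lowland: 4, East: 5, Coastal: 7

Total 862; standard divisor 862/16 ≈ 53.875.
Standard quotas: Lowland 3.712, East 5.420, Coastal 6.868.
Lower quotas: Lowland 3, East 5, Coastal 6 (sum 14, leaving 2 seats).
Remainders in descending order: Coastal 0.868, Lowland 0.712, East 0.420.
The surplus seats go to Coastal, Lowland.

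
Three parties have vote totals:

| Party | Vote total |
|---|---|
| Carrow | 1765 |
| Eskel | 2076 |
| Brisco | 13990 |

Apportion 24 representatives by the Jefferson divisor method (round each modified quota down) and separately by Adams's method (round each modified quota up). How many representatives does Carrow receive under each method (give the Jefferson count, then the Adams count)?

2 and 3

Jefferson: Carrow 2, Eskel 2, Brisco 20.
Adams: Carrow 3, Eskel 3, Brisco 18.
Carrow gets 2 under Jefferson and 3 under Adams.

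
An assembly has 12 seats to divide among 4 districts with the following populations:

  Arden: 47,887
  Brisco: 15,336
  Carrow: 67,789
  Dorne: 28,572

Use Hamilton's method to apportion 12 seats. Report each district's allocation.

Standard divisor: 159584 ÷ 12 ≈ 13298.667.
Standard quotas: Arden 3.6009, Brisco 1.1532, Carrow 5.0974, Dorne 2.1485.
Lower quotas: Arden 3, Brisco 1, Carrow 5, Dorne 2 (sum 11, leaving 1 seat).
Remainders in descending order: Arden 0.6009, Brisco 0.1532, Dorne 0.1485, Carrow 0.0974.
The surplus seat goes to Arden.

Arden 4, Brisco 1, Carrow 5, Dorne 2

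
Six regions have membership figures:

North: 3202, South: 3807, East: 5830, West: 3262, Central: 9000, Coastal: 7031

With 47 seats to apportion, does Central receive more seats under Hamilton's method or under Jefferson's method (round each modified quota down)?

Hamilton: North 5, South 6, East 8, West 5, Central 13, Coastal 10.
Jefferson: North 4, South 5, East 9, West 5, Central 14, Coastal 10.
Central gets 13 under Hamilton and 14 under Jefferson.

Jefferson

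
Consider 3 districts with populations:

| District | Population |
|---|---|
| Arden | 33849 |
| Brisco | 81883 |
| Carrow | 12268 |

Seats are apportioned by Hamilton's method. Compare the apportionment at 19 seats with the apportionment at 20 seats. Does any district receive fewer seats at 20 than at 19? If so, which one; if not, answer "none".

At 19 seats: Arden 5, Brisco 12, Carrow 2.
At 20 seats: Arden 5, Brisco 13, Carrow 2.
No district's allocation decreased.

none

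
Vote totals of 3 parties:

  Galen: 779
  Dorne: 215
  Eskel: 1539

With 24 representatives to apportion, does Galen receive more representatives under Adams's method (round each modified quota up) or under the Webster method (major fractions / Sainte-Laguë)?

Adams: Galen 8, Dorne 2, Eskel 14.
Webster: Galen 7, Dorne 2, Eskel 15.
Galen gets 8 under Adams and 7 under Webster.

Adams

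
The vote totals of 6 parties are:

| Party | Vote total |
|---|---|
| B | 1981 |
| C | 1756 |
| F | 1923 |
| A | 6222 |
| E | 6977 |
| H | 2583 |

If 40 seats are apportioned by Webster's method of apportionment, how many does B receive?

4

Standard divisor 21442/40 ≈ 536.05; standard quotas: B 3.696, C 3.276, F 3.587, A 11.607, E 13.016, H 4.819.
Rounding to the nearest integer gives 4, 3, 4, 12, 13, 5 = 41 seats, so the divisor must be adjusted.
With modified divisor 545: modified quotas B 3.635, C 3.222, F 3.528, A 11.417, E 12.802, H 4.739.
Rounding to the nearest integer: B 4, C 3, F 4, A 11, E 13, H 5 (total 40).
B receives 4.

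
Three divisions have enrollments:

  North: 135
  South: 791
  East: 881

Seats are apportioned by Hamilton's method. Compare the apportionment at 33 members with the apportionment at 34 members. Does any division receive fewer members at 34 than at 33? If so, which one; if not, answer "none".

North

At 33 seats: North 3, South 14, East 16.
At 34 seats: North 2, South 15, East 17.
North drops from 3 to 2.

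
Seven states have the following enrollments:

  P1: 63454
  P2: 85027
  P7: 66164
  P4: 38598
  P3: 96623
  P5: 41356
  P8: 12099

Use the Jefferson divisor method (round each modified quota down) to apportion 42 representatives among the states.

Standard divisor 403321/42 ≈ 9602.881; standard quotas: P1 6.608, P2 8.854, P7 6.890, P4 4.019, P3 10.062, P5 4.307, P8 1.260.
Rounding down gives 6, 8, 6, 4, 10, 4, 1 = 39 seats, so the divisor must be adjusted.
With modified divisor 8900: modified quotas P1 7.130, P2 9.554, P7 7.434, P4 4.337, P3 10.857, P5 4.647, P8 1.359.
Rounding down: P1 7, P2 9, P7 7, P4 4, P3 10, P5 4, P8 1 (total 42).

P1: 7; P2: 9; P7: 7; P4: 4; P3: 10; P5: 4; P8: 1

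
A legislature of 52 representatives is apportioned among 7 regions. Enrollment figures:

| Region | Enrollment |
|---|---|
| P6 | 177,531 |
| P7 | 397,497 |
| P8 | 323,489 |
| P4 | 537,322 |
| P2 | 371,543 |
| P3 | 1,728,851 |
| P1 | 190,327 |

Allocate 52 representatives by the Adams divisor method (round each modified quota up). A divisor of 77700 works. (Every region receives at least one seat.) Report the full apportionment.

P6 3; P7 6; P8 5; P4 7; P2 5; P3 23; P1 3

With modified divisor 77700: modified quotas P6 2.285, P7 5.116, P8 4.163, P4 6.915, P2 4.782, P3 22.250, P1 2.450.
Rounding up: P6 3, P7 6, P8 5, P4 7, P2 5, P3 23, P1 3 (total 52).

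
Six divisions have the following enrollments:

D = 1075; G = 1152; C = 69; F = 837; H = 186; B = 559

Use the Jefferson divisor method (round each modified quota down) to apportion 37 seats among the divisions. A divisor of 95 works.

With modified divisor 95: modified quotas D 11.316, G 12.126, C 0.726, F 8.811, H 1.958, B 5.884.
Rounding down: D 11, G 12, C 0, F 8, H 1, B 5 (total 37).

D: 11, G: 12, C: 0, F: 8, H: 1, B: 5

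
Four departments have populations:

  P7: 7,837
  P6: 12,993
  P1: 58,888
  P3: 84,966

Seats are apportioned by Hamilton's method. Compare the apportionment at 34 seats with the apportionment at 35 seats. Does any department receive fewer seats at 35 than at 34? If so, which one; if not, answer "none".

none

At 34 seats: P7 2, P6 3, P1 12, P3 17.
At 35 seats: P7 2, P6 3, P1 12, P3 18.
No department's allocation decreased.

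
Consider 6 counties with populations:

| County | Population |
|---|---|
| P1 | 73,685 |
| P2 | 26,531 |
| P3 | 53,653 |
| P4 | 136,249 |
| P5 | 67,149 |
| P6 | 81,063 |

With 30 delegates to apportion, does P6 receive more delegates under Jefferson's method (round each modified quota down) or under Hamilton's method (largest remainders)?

Jefferson

Jefferson: P1 5, P2 1, P3 3, P4 10, P5 5, P6 6.
Hamilton: P1 5, P2 2, P3 4, P4 9, P5 5, P6 5.
P6 gets 6 under Jefferson and 5 under Hamilton.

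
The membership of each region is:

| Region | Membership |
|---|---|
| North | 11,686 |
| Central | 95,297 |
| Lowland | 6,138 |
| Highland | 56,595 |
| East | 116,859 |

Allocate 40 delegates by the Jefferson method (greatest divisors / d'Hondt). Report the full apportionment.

Standard divisor 286575/40 ≈ 7164.375; standard quotas: North 1.631, Central 13.302, Lowland 0.857, Highland 7.900, East 16.311.
Rounding down gives 1, 13, 0, 7, 16 = 37 seats, so the divisor must be adjusted.
With modified divisor 6600: modified quotas North 1.771, Central 14.439, Lowland 0.930, Highland 8.575, East 17.706.
Rounding down: North 1, Central 14, Lowland 0, Highland 8, East 17 (total 40).

North: 1; Central: 14; Lowland: 0; Highland: 8; East: 17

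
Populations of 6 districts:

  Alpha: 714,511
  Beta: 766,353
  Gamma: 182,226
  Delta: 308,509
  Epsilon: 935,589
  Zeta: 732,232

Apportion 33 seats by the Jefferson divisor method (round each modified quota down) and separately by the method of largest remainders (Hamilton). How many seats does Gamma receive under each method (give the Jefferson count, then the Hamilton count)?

1 and 2

Jefferson: Alpha 6, Beta 7, Gamma 1, Delta 3, Epsilon 9, Zeta 7.
Hamilton: Alpha 6, Beta 7, Gamma 2, Delta 3, Epsilon 8, Zeta 7.
Gamma gets 1 under Jefferson and 2 under Hamilton.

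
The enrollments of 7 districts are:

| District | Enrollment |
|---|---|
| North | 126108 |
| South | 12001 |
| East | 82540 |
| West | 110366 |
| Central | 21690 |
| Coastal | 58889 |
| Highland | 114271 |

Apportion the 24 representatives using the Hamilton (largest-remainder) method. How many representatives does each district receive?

North 6, South 0, East 4, West 5, Central 1, Coastal 3, Highland 5

Standard divisor: 525865 ÷ 24 ≈ 21911.042.
Standard quotas: North 5.7555, South 0.5477, East 3.7671, West 5.0370, Central 0.9899, Coastal 2.6876, Highland 5.2152.
Lower quotas: North 5, South 0, East 3, West 5, Central 0, Coastal 2, Highland 5 (sum 20, leaving 4 seats).
Remainders in descending order: Central 0.9899, East 0.7671, North 0.7555, Coastal 0.6876, South 0.5477, Highland 0.2152, West 0.0370.
The surplus seats go to Central, East, North, Coastal.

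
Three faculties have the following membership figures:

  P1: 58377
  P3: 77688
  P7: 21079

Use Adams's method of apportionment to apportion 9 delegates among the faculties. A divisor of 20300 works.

P1 3; P3 4; P7 2

With modified divisor 20300: modified quotas P1 2.876, P3 3.827, P7 1.038.
Rounding up: P1 3, P3 4, P7 2 (total 9).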